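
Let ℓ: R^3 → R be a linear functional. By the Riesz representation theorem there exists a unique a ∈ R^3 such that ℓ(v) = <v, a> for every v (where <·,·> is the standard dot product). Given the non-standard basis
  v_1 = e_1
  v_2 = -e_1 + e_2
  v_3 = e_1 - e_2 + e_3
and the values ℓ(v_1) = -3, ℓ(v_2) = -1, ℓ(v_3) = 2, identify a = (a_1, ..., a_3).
a = (-3, -4, 1)

Write a = (a_1, ..., a_3) in the standard basis. For each basis vector v_i, ℓ(v_i) = <v_i, a> is a linear equation in the a_j's. Collect the n equations into a matrix system V a = ℓ, where row i of V is v_i (expressed in the standard basis). Since V is invertible (lower-triangular with 1s on the diagonal, up to permutation), solve by back-substitution:
  V =
[[1, 0, 0],
 [-1, 1, 0],
 [1, -1, 1]]
  V a = (-3, -1, 2)
Solving gives a = (-3, -4, 1).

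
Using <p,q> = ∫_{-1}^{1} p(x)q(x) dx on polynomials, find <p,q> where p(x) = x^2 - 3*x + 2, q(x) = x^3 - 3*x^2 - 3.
<p,q> = -102/5

Expand the product: p(x)·q(x) = x^5 - 6*x^4 + 11*x^3 - 9*x^2 + 9*x - 6.
∫_{-1}^{1} of each monomial x^k gives [2/(k+1) if k even, 0 if k odd]. Integrating term-by-term (or equivalently evaluating the antiderivative F(x) = x^6/6 - 6*x^5/5 + 11*x^4/4 - 3*x^3 + 9*x^2/2 - 6*x at the endpoints):
  F(1) − F(−1) = -167/60 − (1057/60) = -102/5.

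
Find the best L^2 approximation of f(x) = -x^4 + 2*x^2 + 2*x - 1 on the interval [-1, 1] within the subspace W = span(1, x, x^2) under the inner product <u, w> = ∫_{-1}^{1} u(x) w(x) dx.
g(x) = 8*x^2/7 + 2*x - 32/35

The best approximation g ∈ W is the orthogonal projection of f onto W. Writing g = a_0 + a_1 x + a_2 x^2, the coefficients solve the normal equations G · a = b where
  G_{ij} = <φ_i, φ_j> and b_i = <f, φ_i>, with φ_0 = 1, φ_1 = x, φ_2 = x^2.
G =
  [2, 0, 2/3]
  [0, 2/3, 0]
  [2/3, 0, 2/5],
b = (-16/15, 4/3, -16/105).
Solving gives a_0 = -32/35, a_1 = 2, a_2 = 8/7, so
  g(x) = 8*x^2/7 + 2*x - 32/35.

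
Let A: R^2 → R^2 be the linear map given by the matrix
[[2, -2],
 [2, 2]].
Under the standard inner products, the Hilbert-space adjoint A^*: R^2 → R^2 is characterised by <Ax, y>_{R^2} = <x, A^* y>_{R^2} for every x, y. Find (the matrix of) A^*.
A^* = A^T =
[[2, 2],
 [-2, 2]]

For real matrices with standard dot products, the defining identity <Ax, y> = <x, A^* y> gives (Ax)^T y = x^T (A^*) y, i.e. x^T A^T y = x^T (A^*) y. Since this holds for all x, y, we must have A^* = A^T. Therefore
A^* =
[[2, 2],
 [-2, 2]].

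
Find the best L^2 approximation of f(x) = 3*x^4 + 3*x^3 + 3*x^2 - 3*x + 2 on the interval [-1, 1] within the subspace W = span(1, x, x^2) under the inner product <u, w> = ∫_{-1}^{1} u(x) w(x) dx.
g(x) = 39*x^2/7 - 6*x/5 + 61/35

The best approximation g ∈ W is the orthogonal projection of f onto W. Writing g = a_0 + a_1 x + a_2 x^2, the coefficients solve the normal equations G · a = b where
  G_{ij} = <φ_i, φ_j> and b_i = <f, φ_i>, with φ_0 = 1, φ_1 = x, φ_2 = x^2.
G =
  [2, 0, 2/3]
  [0, 2/3, 0]
  [2/3, 0, 2/5],
b = (36/5, -4/5, 356/105).
Solving gives a_0 = 61/35, a_1 = -6/5, a_2 = 39/7, so
  g(x) = 39*x^2/7 - 6*x/5 + 61/35.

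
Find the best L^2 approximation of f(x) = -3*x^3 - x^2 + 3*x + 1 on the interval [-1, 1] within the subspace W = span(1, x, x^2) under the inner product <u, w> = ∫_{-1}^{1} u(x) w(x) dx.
g(x) = -x^2 + 6*x/5 + 1

The best approximation g ∈ W is the orthogonal projection of f onto W. Writing g = a_0 + a_1 x + a_2 x^2, the coefficients solve the normal equations G · a = b where
  G_{ij} = <φ_i, φ_j> and b_i = <f, φ_i>, with φ_0 = 1, φ_1 = x, φ_2 = x^2.
G =
  [2, 0, 2/3]
  [0, 2/3, 0]
  [2/3, 0, 2/5],
b = (4/3, 4/5, 4/15).
Solving gives a_0 = 1, a_1 = 6/5, a_2 = -1, so
  g(x) = -x^2 + 6*x/5 + 1.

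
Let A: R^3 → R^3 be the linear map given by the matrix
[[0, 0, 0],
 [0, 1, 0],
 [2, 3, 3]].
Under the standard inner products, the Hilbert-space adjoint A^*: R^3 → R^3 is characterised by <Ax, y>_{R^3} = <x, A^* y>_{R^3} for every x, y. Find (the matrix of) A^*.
A^* = A^T =
[[0, 0, 2],
 [0, 1, 3],
 [0, 0, 3]]

For real matrices with standard dot products, the defining identity <Ax, y> = <x, A^* y> gives (Ax)^T y = x^T (A^*) y, i.e. x^T A^T y = x^T (A^*) y. Since this holds for all x, y, we must have A^* = A^T. Therefore
A^* =
[[0, 0, 2],
 [0, 1, 3],
 [0, 0, 3]].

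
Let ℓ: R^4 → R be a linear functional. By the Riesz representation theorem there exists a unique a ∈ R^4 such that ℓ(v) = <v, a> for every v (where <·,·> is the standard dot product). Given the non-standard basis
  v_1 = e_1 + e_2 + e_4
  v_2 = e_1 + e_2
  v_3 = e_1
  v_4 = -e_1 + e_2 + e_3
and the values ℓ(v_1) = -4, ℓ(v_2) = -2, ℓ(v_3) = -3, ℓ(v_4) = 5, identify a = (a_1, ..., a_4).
a = (-3, 1, 1, -2)

Write a = (a_1, ..., a_4) in the standard basis. For each basis vector v_i, ℓ(v_i) = <v_i, a> is a linear equation in the a_j's. Collect the n equations into a matrix system V a = ℓ, where row i of V is v_i (expressed in the standard basis). Since V is invertible (lower-triangular with 1s on the diagonal, up to permutation), solve by back-substitution:
  V =
[[1, 1, 0, 1],
 [1, 1, 0, 0],
 [1, 0, 0, 0],
 [-1, 1, 1, 0]]
  V a = (-4, -2, -3, 5)
Solving gives a = (-3, 1, 1, -2).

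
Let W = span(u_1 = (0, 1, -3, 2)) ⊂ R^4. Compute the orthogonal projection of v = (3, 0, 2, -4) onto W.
proj_W(v) = (0, -1, 3, -2)

Set up U = [u_1 | ... | u_1] ∈ R^(4×1). The projector onto W = col(U) is P = U (U^T U)^(-1) U^T.
Compute U^T U =
  [14],
and U^T v = (-14).
Solve U^T U · c = U^T v for the coefficients: c = (-1). The projection is proj_W(v) = U c.
Check: (v - proj_W(v)) · u_1 = 0  (should be 0).
Result: proj_W(v) = (0, -1, 3, -2).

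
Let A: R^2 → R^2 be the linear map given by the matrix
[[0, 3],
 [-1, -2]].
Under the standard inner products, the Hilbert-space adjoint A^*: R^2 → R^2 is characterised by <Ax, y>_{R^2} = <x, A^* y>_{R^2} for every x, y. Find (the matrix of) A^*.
A^* = A^T =
[[0, -1],
 [3, -2]]

For real matrices with standard dot products, the defining identity <Ax, y> = <x, A^* y> gives (Ax)^T y = x^T (A^*) y, i.e. x^T A^T y = x^T (A^*) y. Since this holds for all x, y, we must have A^* = A^T. Therefore
A^* =
[[0, -1],
 [3, -2]].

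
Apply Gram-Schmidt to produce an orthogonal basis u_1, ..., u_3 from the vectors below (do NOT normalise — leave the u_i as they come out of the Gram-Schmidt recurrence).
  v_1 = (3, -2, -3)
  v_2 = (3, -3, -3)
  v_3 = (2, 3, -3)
Orthogonal basis:
  u_1 = (3, -2, -3)
  u_2 = (-3/11, -9/11, 3/11)
  u_3 = (-1/2, 0, -1/2)

Apply the Gram-Schmidt recurrence
  u_1 = v_1
  u_i = v_i − Σ_{j<i} ((v_i · u_j) / (u_j · u_j)) · u_j.

Step by step this gives:
  u_1 = (3, -2, -3)
  u_2 = (-3/11, -9/11, 3/11)
  u_3 = (-1/2, 0, -1/2)

Orthogonality check:
  u_2 · u_1 = 0 (should be 0)
  u_3 · u_1 = 0 (should be 0)
  u_3 · u_2 = 0 (should be 0)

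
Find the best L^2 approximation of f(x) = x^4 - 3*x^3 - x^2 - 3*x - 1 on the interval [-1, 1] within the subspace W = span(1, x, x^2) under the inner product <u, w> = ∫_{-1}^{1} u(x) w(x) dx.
g(x) = -x^2/7 - 24*x/5 - 38/35

The best approximation g ∈ W is the orthogonal projection of f onto W. Writing g = a_0 + a_1 x + a_2 x^2, the coefficients solve the normal equations G · a = b where
  G_{ij} = <φ_i, φ_j> and b_i = <f, φ_i>, with φ_0 = 1, φ_1 = x, φ_2 = x^2.
G =
  [2, 0, 2/3]
  [0, 2/3, 0]
  [2/3, 0, 2/5],
b = (-34/15, -16/5, -82/105).
Solving gives a_0 = -38/35, a_1 = -24/5, a_2 = -1/7, so
  g(x) = -x^2/7 - 24*x/5 - 38/35.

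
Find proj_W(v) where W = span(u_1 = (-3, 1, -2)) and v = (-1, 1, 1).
proj_W(v) = (-3/7, 1/7, -2/7)

Set up U = [u_1 | ... | u_1] ∈ R^(3×1). The projector onto W = col(U) is P = U (U^T U)^(-1) U^T.
Compute U^T U =
  [14],
and U^T v = (2).
Solve U^T U · c = U^T v for the coefficients: c = (1/7). The projection is proj_W(v) = U c.
Check: (v - proj_W(v)) · u_1 = 0  (should be 0).
Result: proj_W(v) = (-3/7, 1/7, -2/7).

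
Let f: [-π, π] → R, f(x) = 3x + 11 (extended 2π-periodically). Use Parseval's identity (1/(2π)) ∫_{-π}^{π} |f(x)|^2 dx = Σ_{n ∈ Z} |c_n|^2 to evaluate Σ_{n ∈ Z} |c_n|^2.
Σ |c_n|^2 = 3π^2 + 121

Expand and integrate term by term over [-π, π]:
  ∫ (3x)^2 dx = 9·(2π^3/3); ∫ 2·3·(11)·x dx = 0 (odd integrand); ∫ 11^2 dx = 121·2π.
So (1/(2π)) ∫_{-π}^{π} (3x + 11)^2 dx = 9π^2/3 + 121 = 3π^2 + 121.
Parseval ⇒ Σ |c_n|^2 = 3π^2 + 121.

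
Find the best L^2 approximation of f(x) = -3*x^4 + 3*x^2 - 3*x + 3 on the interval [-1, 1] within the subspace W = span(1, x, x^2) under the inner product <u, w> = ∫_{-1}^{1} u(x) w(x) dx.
g(x) = 3*x^2/7 - 3*x + 114/35

The best approximation g ∈ W is the orthogonal projection of f onto W. Writing g = a_0 + a_1 x + a_2 x^2, the coefficients solve the normal equations G · a = b where
  G_{ij} = <φ_i, φ_j> and b_i = <f, φ_i>, with φ_0 = 1, φ_1 = x, φ_2 = x^2.
G =
  [2, 0, 2/3]
  [0, 2/3, 0]
  [2/3, 0, 2/5],
b = (34/5, -2, 82/35).
Solving gives a_0 = 114/35, a_1 = -3, a_2 = 3/7, so
  g(x) = 3*x^2/7 - 3*x + 114/35.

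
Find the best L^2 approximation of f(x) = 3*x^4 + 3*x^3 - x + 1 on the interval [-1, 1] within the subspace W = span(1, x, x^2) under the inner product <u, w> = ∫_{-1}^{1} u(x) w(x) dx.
g(x) = 18*x^2/7 + 4*x/5 + 26/35

The best approximation g ∈ W is the orthogonal projection of f onto W. Writing g = a_0 + a_1 x + a_2 x^2, the coefficients solve the normal equations G · a = b where
  G_{ij} = <φ_i, φ_j> and b_i = <f, φ_i>, with φ_0 = 1, φ_1 = x, φ_2 = x^2.
G =
  [2, 0, 2/3]
  [0, 2/3, 0]
  [2/3, 0, 2/5],
b = (16/5, 8/15, 32/21).
Solving gives a_0 = 26/35, a_1 = 4/5, a_2 = 18/7, so
  g(x) = 18*x^2/7 + 4*x/5 + 26/35.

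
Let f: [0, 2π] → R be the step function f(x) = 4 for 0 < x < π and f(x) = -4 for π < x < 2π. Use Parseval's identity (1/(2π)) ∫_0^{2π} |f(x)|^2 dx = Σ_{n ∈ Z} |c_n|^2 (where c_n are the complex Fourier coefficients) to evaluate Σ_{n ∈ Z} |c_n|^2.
Σ |c_n|^2 = 16

Parseval equates the L^2 energy of f (normalised by 1/(2π)) with the ℓ^2 sum of its Fourier coefficients: (1/(2π)) ∫_0^{2π} |f|^2 = Σ |c_n|^2.
Compute the left side: (1/(2π)) [∫_0^π 4^2 dx + ∫_π^{2π} (-4)^2 dx] = (1/(2π)) · (16π + 16π) = (16 + 16)/2 = 16.
So Σ_{n ∈ Z} |c_n|^2 = 16.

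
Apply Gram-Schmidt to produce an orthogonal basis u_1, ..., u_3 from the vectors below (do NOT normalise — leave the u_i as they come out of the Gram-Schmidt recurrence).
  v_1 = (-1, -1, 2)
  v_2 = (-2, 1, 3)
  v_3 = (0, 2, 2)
Orthogonal basis:
  u_1 = (-1, -1, 2)
  u_2 = (-5/6, 13/6, 2/3)
  u_3 = (8/7, 8/35, 24/35)

Apply the Gram-Schmidt recurrence
  u_1 = v_1
  u_i = v_i − Σ_{j<i} ((v_i · u_j) / (u_j · u_j)) · u_j.

Step by step this gives:
  u_1 = (-1, -1, 2)
  u_2 = (-5/6, 13/6, 2/3)
  u_3 = (8/7, 8/35, 24/35)

Orthogonality check:
  u_2 · u_1 = 0 (should be 0)
  u_3 · u_1 = 0 (should be 0)
  u_3 · u_2 = 0 (should be 0)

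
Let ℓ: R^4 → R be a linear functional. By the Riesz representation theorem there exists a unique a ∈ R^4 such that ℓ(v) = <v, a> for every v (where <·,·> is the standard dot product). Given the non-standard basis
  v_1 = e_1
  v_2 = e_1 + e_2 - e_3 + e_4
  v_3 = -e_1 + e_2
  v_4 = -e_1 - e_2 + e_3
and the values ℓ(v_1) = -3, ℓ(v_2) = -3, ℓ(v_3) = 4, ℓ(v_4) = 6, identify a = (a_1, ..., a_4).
a = (-3, 1, 4, 3)

Write a = (a_1, ..., a_4) in the standard basis. For each basis vector v_i, ℓ(v_i) = <v_i, a> is a linear equation in the a_j's. Collect the n equations into a matrix system V a = ℓ, where row i of V is v_i (expressed in the standard basis). Since V is invertible (lower-triangular with 1s on the diagonal, up to permutation), solve by back-substitution:
  V =
[[1, 0, 0, 0],
 [1, 1, -1, 1],
 [-1, 1, 0, 0],
 [-1, -1, 1, 0]]
  V a = (-3, -3, 4, 6)
Solving gives a = (-3, 1, 4, 3).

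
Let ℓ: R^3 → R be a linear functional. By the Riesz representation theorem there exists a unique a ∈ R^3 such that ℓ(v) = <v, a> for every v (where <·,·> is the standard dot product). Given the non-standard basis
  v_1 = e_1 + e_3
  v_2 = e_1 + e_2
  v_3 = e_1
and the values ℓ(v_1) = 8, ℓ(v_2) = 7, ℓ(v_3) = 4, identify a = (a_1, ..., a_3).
a = (4, 3, 4)

Write a = (a_1, ..., a_3) in the standard basis. For each basis vector v_i, ℓ(v_i) = <v_i, a> is a linear equation in the a_j's. Collect the n equations into a matrix system V a = ℓ, where row i of V is v_i (expressed in the standard basis). Since V is invertible (lower-triangular with 1s on the diagonal, up to permutation), solve by back-substitution:
  V =
[[1, 0, 1],
 [1, 1, 0],
 [1, 0, 0]]
  V a = (8, 7, 4)
Solving gives a = (4, 3, 4).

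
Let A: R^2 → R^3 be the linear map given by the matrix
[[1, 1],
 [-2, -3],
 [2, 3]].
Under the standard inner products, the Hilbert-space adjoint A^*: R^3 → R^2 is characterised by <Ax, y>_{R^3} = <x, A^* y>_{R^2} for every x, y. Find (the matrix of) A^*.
A^* = A^T =
[[1, -2, 2],
 [1, -3, 3]]

For real matrices with standard dot products, the defining identity <Ax, y> = <x, A^* y> gives (Ax)^T y = x^T (A^*) y, i.e. x^T A^T y = x^T (A^*) y. Since this holds for all x, y, we must have A^* = A^T. Therefore
A^* =
[[1, -2, 2],
 [1, -3, 3]].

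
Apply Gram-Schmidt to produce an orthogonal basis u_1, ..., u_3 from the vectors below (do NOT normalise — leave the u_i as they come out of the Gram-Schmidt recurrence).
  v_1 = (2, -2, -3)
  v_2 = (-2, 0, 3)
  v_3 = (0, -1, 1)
Orthogonal basis:
  u_1 = (2, -2, -3)
  u_2 = (-8/17, -26/17, 12/17)
  u_3 = (6/13, 0, 4/13)

Apply the Gram-Schmidt recurrence
  u_1 = v_1
  u_i = v_i − Σ_{j<i} ((v_i · u_j) / (u_j · u_j)) · u_j.

Step by step this gives:
  u_1 = (2, -2, -3)
  u_2 = (-8/17, -26/17, 12/17)
  u_3 = (6/13, 0, 4/13)

Orthogonality check:
  u_2 · u_1 = 0 (should be 0)
  u_3 · u_1 = 0 (should be 0)
  u_3 · u_2 = 0 (should be 0)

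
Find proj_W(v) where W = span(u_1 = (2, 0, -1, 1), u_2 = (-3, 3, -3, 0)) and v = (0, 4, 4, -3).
proj_W(v) = (-35/17, -7/17, 28/17, -21/17)

Set up U = [u_1 | ... | u_2] ∈ R^(4×2). The projector onto W = col(U) is P = U (U^T U)^(-1) U^T.
Compute U^T U =
  [6, -3]
  [-3, 27],
and U^T v = (-7, 0).
Solve U^T U · c = U^T v for the coefficients: c = (-21/17, -7/51). The projection is proj_W(v) = U c.
Check: (v - proj_W(v)) · u_1 = 0  (should be 0).
Check: (v - proj_W(v)) · u_2 = 0  (should be 0).
Result: proj_W(v) = (-35/17, -7/17, 28/17, -21/17).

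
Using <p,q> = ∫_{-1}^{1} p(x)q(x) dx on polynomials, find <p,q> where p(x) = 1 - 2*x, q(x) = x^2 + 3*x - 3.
<p,q> = -28/3

Expand the product: p(x)·q(x) = -2*x^3 - 5*x^2 + 9*x - 3.
∫_{-1}^{1} of each monomial x^k gives [2/(k+1) if k even, 0 if k odd]. Integrating term-by-term (or equivalently evaluating the antiderivative F(x) = -x^4/2 - 5*x^3/3 + 9*x^2/2 - 3*x at the endpoints):
  F(1) − F(−1) = -2/3 − (26/3) = -28/3.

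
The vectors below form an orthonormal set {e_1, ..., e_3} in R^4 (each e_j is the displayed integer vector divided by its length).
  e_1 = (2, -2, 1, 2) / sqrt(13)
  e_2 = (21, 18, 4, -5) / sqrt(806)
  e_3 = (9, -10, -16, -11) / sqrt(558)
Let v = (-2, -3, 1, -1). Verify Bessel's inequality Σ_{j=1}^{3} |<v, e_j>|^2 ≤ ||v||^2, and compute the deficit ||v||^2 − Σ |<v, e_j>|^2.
Σ |<v, e_j>|^2 = 86/9; ||v||^2 = 15; deficit = 49/9

Write each e_j = u_j / sqrt(<u_j, u_j>) where u_j is the displayed integer vector. Then <v, e_j> = <v, u_j> / sqrt(<u_j, u_j>), so |<v, e_j>|^2 = <v, u_j>^2 / <u_j, u_j>.
Coefficients: <v, e_1> = 1/sqrt(13), <v, e_2> = -87/sqrt(806), <v, e_3> = 7/sqrt(558).
Square and sum: Σ |<v, e_j>|^2 = 86/9.
Compute ||v||^2 = v·v = 15.
Deficit = 15 − 86/9 = 49/9 ≥ 0, confirming Bessel's inequality. (The deficit equals ||v − Σ <v,e_j> e_j||^2, the squared distance from v to span{e_j}.)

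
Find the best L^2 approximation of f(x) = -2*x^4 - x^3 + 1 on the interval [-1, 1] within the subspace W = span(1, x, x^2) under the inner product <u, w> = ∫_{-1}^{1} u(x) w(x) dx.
g(x) = -12*x^2/7 - 3*x/5 + 41/35

The best approximation g ∈ W is the orthogonal projection of f onto W. Writing g = a_0 + a_1 x + a_2 x^2, the coefficients solve the normal equations G · a = b where
  G_{ij} = <φ_i, φ_j> and b_i = <f, φ_i>, with φ_0 = 1, φ_1 = x, φ_2 = x^2.
G =
  [2, 0, 2/3]
  [0, 2/3, 0]
  [2/3, 0, 2/5],
b = (6/5, -2/5, 2/21).
Solving gives a_0 = 41/35, a_1 = -3/5, a_2 = -12/7, so
  g(x) = -12*x^2/7 - 3*x/5 + 41/35.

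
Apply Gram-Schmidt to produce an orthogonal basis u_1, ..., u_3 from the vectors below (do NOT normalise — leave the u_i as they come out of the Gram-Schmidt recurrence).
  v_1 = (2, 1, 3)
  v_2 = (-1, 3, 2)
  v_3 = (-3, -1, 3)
Orthogonal basis:
  u_1 = (2, 1, 3)
  u_2 = (-2, 5/2, 1/2)
  u_3 = (-7/3, -7/3, 7/3)

Apply the Gram-Schmidt recurrence
  u_1 = v_1
  u_i = v_i − Σ_{j<i} ((v_i · u_j) / (u_j · u_j)) · u_j.

Step by step this gives:
  u_1 = (2, 1, 3)
  u_2 = (-2, 5/2, 1/2)
  u_3 = (-7/3, -7/3, 7/3)

Orthogonality check:
  u_2 · u_1 = 0 (should be 0)
  u_3 · u_1 = 0 (should be 0)
  u_3 · u_2 = 0 (should be 0)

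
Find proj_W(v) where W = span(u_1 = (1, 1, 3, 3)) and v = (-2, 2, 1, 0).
proj_W(v) = (3/20, 3/20, 9/20, 9/20)

Set up U = [u_1 | ... | u_1] ∈ R^(4×1). The projector onto W = col(U) is P = U (U^T U)^(-1) U^T.
Compute U^T U =
  [20],
and U^T v = (3).
Solve U^T U · c = U^T v for the coefficients: c = (3/20). The projection is proj_W(v) = U c.
Check: (v - proj_W(v)) · u_1 = 0  (should be 0).
Result: proj_W(v) = (3/20, 3/20, 9/20, 9/20).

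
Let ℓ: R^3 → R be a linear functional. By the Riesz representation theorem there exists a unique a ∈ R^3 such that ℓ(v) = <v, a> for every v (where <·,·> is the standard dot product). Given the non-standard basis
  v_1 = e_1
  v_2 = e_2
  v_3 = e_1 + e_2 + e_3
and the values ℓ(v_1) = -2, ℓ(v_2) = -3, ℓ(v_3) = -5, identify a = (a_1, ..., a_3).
a = (-2, -3, 0)

Write a = (a_1, ..., a_3) in the standard basis. For each basis vector v_i, ℓ(v_i) = <v_i, a> is a linear equation in the a_j's. Collect the n equations into a matrix system V a = ℓ, where row i of V is v_i (expressed in the standard basis). Since V is invertible (lower-triangular with 1s on the diagonal, up to permutation), solve by back-substitution:
  V =
[[1, 0, 0],
 [0, 1, 0],
 [1, 1, 1]]
  V a = (-2, -3, -5)
Solving gives a = (-2, -3, 0).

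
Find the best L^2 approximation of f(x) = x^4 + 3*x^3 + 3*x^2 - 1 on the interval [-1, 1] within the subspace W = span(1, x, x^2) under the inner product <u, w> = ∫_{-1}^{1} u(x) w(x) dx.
g(x) = 27*x^2/7 + 9*x/5 - 38/35

The best approximation g ∈ W is the orthogonal projection of f onto W. Writing g = a_0 + a_1 x + a_2 x^2, the coefficients solve the normal equations G · a = b where
  G_{ij} = <φ_i, φ_j> and b_i = <f, φ_i>, with φ_0 = 1, φ_1 = x, φ_2 = x^2.
G =
  [2, 0, 2/3]
  [0, 2/3, 0]
  [2/3, 0, 2/5],
b = (2/5, 6/5, 86/105).
Solving gives a_0 = -38/35, a_1 = 9/5, a_2 = 27/7, so
  g(x) = 27*x^2/7 + 9*x/5 - 38/35.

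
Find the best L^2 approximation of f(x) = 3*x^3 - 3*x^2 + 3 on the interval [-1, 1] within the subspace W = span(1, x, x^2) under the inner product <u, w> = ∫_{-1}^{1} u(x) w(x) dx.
g(x) = -3*x^2 + 9*x/5 + 3

The best approximation g ∈ W is the orthogonal projection of f onto W. Writing g = a_0 + a_1 x + a_2 x^2, the coefficients solve the normal equations G · a = b where
  G_{ij} = <φ_i, φ_j> and b_i = <f, φ_i>, with φ_0 = 1, φ_1 = x, φ_2 = x^2.
G =
  [2, 0, 2/3]
  [0, 2/3, 0]
  [2/3, 0, 2/5],
b = (4, 6/5, 4/5).
Solving gives a_0 = 3, a_1 = 9/5, a_2 = -3, so
  g(x) = -3*x^2 + 9*x/5 + 3.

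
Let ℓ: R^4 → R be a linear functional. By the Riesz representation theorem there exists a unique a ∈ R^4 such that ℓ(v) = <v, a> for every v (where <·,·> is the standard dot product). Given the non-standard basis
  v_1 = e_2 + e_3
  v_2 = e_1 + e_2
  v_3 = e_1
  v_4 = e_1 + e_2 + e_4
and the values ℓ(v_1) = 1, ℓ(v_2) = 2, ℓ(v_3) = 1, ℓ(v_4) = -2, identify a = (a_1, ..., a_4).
a = (1, 1, 0, -4)

Write a = (a_1, ..., a_4) in the standard basis. For each basis vector v_i, ℓ(v_i) = <v_i, a> is a linear equation in the a_j's. Collect the n equations into a matrix system V a = ℓ, where row i of V is v_i (expressed in the standard basis). Since V is invertible (lower-triangular with 1s on the diagonal, up to permutation), solve by back-substitution:
  V =
[[0, 1, 1, 0],
 [1, 1, 0, 0],
 [1, 0, 0, 0],
 [1, 1, 0, 1]]
  V a = (1, 2, 1, -2)
Solving gives a = (1, 1, 0, -4).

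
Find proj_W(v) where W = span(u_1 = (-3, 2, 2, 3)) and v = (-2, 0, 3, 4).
proj_W(v) = (-36/13, 24/13, 24/13, 36/13)

Set up U = [u_1 | ... | u_1] ∈ R^(4×1). The projector onto W = col(U) is P = U (U^T U)^(-1) U^T.
Compute U^T U =
  [26],
and U^T v = (24).
Solve U^T U · c = U^T v for the coefficients: c = (12/13). The projection is proj_W(v) = U c.
Check: (v - proj_W(v)) · u_1 = 0  (should be 0).
Result: proj_W(v) = (-36/13, 24/13, 24/13, 36/13).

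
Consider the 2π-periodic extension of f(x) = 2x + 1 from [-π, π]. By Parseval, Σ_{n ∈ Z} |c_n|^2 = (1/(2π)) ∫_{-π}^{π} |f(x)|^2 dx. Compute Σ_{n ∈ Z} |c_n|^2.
Σ |c_n|^2 = 4π^2/3 + 1

Expand and integrate term by term over [-π, π]:
  ∫ (2x)^2 dx = 4·(2π^3/3); ∫ 2·2·(1)·x dx = 0 (odd integrand); ∫ 1^2 dx = 1·2π.
So (1/(2π)) ∫_{-π}^{π} (2x + 1)^2 dx = 4π^2/3 + 1 = 4π^2/3 + 1.
Parseval ⇒ Σ |c_n|^2 = 4π^2/3 + 1.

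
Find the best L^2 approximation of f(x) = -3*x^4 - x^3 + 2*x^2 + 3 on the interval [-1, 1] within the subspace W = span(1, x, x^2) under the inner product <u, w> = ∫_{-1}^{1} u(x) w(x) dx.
g(x) = -4*x^2/7 - 3*x/5 + 114/35

The best approximation g ∈ W is the orthogonal projection of f onto W. Writing g = a_0 + a_1 x + a_2 x^2, the coefficients solve the normal equations G · a = b where
  G_{ij} = <φ_i, φ_j> and b_i = <f, φ_i>, with φ_0 = 1, φ_1 = x, φ_2 = x^2.
G =
  [2, 0, 2/3]
  [0, 2/3, 0]
  [2/3, 0, 2/5],
b = (92/15, -2/5, 68/35).
Solving gives a_0 = 114/35, a_1 = -3/5, a_2 = -4/7, so
  g(x) = -4*x^2/7 - 3*x/5 + 114/35.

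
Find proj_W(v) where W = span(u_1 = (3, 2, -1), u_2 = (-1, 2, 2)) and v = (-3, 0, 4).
proj_W(v) = (-459/125, 14/25, 388/125)

Set up U = [u_1 | ... | u_2] ∈ R^(3×2). The projector onto W = col(U) is P = U (U^T U)^(-1) U^T.
Compute U^T U =
  [14, -1]
  [-1, 9],
and U^T v = (-13, 11).
Solve U^T U · c = U^T v for the coefficients: c = (-106/125, 141/125). The projection is proj_W(v) = U c.
Check: (v - proj_W(v)) · u_1 = 0  (should be 0).
Check: (v - proj_W(v)) · u_2 = 0  (should be 0).
Result: proj_W(v) = (-459/125, 14/25, 388/125).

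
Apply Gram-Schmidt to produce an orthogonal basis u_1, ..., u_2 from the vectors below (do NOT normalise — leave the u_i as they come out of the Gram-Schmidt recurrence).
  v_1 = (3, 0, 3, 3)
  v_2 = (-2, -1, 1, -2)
Orthogonal basis:
  u_1 = (3, 0, 3, 3)
  u_2 = (-1, -1, 2, -1)

Apply the Gram-Schmidt recurrence
  u_1 = v_1
  u_i = v_i − Σ_{j<i} ((v_i · u_j) / (u_j · u_j)) · u_j.

Step by step this gives:
  u_1 = (3, 0, 3, 3)
  u_2 = (-1, -1, 2, -1)

Orthogonality check:
  u_2 · u_1 = 0 (should be 0)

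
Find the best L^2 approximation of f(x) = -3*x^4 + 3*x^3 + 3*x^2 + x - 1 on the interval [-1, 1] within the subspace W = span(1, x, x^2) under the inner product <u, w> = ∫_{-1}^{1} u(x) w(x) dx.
g(x) = 3*x^2/7 + 14*x/5 - 26/35

The best approximation g ∈ W is the orthogonal projection of f onto W. Writing g = a_0 + a_1 x + a_2 x^2, the coefficients solve the normal equations G · a = b where
  G_{ij} = <φ_i, φ_j> and b_i = <f, φ_i>, with φ_0 = 1, φ_1 = x, φ_2 = x^2.
G =
  [2, 0, 2/3]
  [0, 2/3, 0]
  [2/3, 0, 2/5],
b = (-6/5, 28/15, -34/105).
Solving gives a_0 = -26/35, a_1 = 14/5, a_2 = 3/7, so
  g(x) = 3*x^2/7 + 14*x/5 - 26/35.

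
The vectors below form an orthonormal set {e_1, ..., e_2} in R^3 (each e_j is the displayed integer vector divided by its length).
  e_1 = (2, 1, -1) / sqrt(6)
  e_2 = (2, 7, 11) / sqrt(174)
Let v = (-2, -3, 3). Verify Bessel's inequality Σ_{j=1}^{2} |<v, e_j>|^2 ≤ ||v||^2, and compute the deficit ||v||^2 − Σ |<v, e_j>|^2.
Σ |<v, e_j>|^2 = 494/29; ||v||^2 = 22; deficit = 144/29

Write each e_j = u_j / sqrt(<u_j, u_j>) where u_j is the displayed integer vector. Then <v, e_j> = <v, u_j> / sqrt(<u_j, u_j>), so |<v, e_j>|^2 = <v, u_j>^2 / <u_j, u_j>.
Coefficients: <v, e_1> = -10/sqrt(6), <v, e_2> = 8/sqrt(174).
Square and sum: Σ |<v, e_j>|^2 = 494/29.
Compute ||v||^2 = v·v = 22.
Deficit = 22 − 494/29 = 144/29 ≥ 0, confirming Bessel's inequality. (The deficit equals ||v − Σ <v,e_j> e_j||^2, the squared distance from v to span{e_j}.)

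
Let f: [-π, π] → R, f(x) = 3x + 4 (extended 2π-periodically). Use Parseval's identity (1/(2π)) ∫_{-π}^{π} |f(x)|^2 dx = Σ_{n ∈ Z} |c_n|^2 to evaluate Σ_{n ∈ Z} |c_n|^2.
Σ |c_n|^2 = 3π^2 + 16

Expand and integrate term by term over [-π, π]:
  ∫ (3x)^2 dx = 9·(2π^3/3); ∫ 2·3·(4)·x dx = 0 (odd integrand); ∫ 4^2 dx = 16·2π.
So (1/(2π)) ∫_{-π}^{π} (3x + 4)^2 dx = 9π^2/3 + 16 = 3π^2 + 16.
Parseval ⇒ Σ |c_n|^2 = 3π^2 + 16.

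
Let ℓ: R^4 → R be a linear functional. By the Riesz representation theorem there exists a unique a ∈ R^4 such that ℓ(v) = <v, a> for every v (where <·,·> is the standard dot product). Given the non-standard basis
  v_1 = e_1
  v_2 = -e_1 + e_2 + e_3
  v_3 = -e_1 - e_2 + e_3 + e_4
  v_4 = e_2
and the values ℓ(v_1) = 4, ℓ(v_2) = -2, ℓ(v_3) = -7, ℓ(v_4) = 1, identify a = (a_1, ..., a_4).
a = (4, 1, 1, -3)

Write a = (a_1, ..., a_4) in the standard basis. For each basis vector v_i, ℓ(v_i) = <v_i, a> is a linear equation in the a_j's. Collect the n equations into a matrix system V a = ℓ, where row i of V is v_i (expressed in the standard basis). Since V is invertible (lower-triangular with 1s on the diagonal, up to permutation), solve by back-substitution:
  V =
[[1, 0, 0, 0],
 [-1, 1, 1, 0],
 [-1, -1, 1, 1],
 [0, 1, 0, 0]]
  V a = (4, -2, -7, 1)
Solving gives a = (4, 1, 1, -3).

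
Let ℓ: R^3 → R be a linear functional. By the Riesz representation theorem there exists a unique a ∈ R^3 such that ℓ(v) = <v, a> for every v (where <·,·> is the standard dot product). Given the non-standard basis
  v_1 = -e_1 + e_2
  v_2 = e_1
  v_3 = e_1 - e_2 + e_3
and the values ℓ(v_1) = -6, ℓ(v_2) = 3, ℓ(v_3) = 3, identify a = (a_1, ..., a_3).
a = (3, -3, -3)

Write a = (a_1, ..., a_3) in the standard basis. For each basis vector v_i, ℓ(v_i) = <v_i, a> is a linear equation in the a_j's. Collect the n equations into a matrix system V a = ℓ, where row i of V is v_i (expressed in the standard basis). Since V is invertible (lower-triangular with 1s on the diagonal, up to permutation), solve by back-substitution:
  V =
[[-1, 1, 0],
 [1, 0, 0],
 [1, -1, 1]]
  V a = (-6, 3, 3)
Solving gives a = (3, -3, -3).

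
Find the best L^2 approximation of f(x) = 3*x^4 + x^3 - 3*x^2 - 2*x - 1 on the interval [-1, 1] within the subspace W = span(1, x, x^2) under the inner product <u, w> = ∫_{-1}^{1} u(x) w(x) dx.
g(x) = -3*x^2/7 - 7*x/5 - 44/35

The best approximation g ∈ W is the orthogonal projection of f onto W. Writing g = a_0 + a_1 x + a_2 x^2, the coefficients solve the normal equations G · a = b where
  G_{ij} = <φ_i, φ_j> and b_i = <f, φ_i>, with φ_0 = 1, φ_1 = x, φ_2 = x^2.
G =
  [2, 0, 2/3]
  [0, 2/3, 0]
  [2/3, 0, 2/5],
b = (-14/5, -14/15, -106/105).
Solving gives a_0 = -44/35, a_1 = -7/5, a_2 = -3/7, so
  g(x) = -3*x^2/7 - 7*x/5 - 44/35.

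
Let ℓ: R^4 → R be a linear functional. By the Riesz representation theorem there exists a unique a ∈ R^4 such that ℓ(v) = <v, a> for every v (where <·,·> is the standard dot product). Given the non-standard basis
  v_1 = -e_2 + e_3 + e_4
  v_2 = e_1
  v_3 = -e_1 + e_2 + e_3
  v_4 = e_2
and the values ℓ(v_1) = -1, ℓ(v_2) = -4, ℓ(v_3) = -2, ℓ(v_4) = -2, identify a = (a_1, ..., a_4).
a = (-4, -2, -4, 1)

Write a = (a_1, ..., a_4) in the standard basis. For each basis vector v_i, ℓ(v_i) = <v_i, a> is a linear equation in the a_j's. Collect the n equations into a matrix system V a = ℓ, where row i of V is v_i (expressed in the standard basis). Since V is invertible (lower-triangular with 1s on the diagonal, up to permutation), solve by back-substitution:
  V =
[[0, -1, 1, 1],
 [1, 0, 0, 0],
 [-1, 1, 1, 0],
 [0, 1, 0, 0]]
  V a = (-1, -4, -2, -2)
Solving gives a = (-4, -2, -4, 1).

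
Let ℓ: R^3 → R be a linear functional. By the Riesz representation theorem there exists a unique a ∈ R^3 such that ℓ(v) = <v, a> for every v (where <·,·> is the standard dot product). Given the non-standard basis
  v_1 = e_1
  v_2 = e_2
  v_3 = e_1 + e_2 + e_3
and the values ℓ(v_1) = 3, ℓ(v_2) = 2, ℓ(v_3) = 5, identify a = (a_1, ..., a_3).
a = (3, 2, 0)

Write a = (a_1, ..., a_3) in the standard basis. For each basis vector v_i, ℓ(v_i) = <v_i, a> is a linear equation in the a_j's. Collect the n equations into a matrix system V a = ℓ, where row i of V is v_i (expressed in the standard basis). Since V is invertible (lower-triangular with 1s on the diagonal, up to permutation), solve by back-substitution:
  V =
[[1, 0, 0],
 [0, 1, 0],
 [1, 1, 1]]
  V a = (3, 2, 5)
Solving gives a = (3, 2, 0).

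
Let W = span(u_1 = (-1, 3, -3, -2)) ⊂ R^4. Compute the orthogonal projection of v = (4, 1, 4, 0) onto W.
proj_W(v) = (13/23, -39/23, 39/23, 26/23)

Set up U = [u_1 | ... | u_1] ∈ R^(4×1). The projector onto W = col(U) is P = U (U^T U)^(-1) U^T.
Compute U^T U =
  [23],
and U^T v = (-13).
Solve U^T U · c = U^T v for the coefficients: c = (-13/23). The projection is proj_W(v) = U c.
Check: (v - proj_W(v)) · u_1 = 0  (should be 0).
Result: proj_W(v) = (13/23, -39/23, 39/23, 26/23).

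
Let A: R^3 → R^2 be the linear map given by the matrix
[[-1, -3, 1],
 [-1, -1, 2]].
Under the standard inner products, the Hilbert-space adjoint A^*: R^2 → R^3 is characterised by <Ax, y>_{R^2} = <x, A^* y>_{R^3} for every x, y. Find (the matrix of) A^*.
A^* = A^T =
[[-1, -1],
 [-3, -1],
 [1, 2]]

For real matrices with standard dot products, the defining identity <Ax, y> = <x, A^* y> gives (Ax)^T y = x^T (A^*) y, i.e. x^T A^T y = x^T (A^*) y. Since this holds for all x, y, we must have A^* = A^T. Therefore
A^* =
[[-1, -1],
 [-3, -1],
 [1, 2]].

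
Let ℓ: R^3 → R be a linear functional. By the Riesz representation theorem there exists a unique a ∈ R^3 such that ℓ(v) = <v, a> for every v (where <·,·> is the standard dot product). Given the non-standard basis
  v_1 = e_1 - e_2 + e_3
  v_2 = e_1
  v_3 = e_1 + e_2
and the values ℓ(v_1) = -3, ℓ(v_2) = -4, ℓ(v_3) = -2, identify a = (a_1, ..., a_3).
a = (-4, 2, 3)

Write a = (a_1, ..., a_3) in the standard basis. For each basis vector v_i, ℓ(v_i) = <v_i, a> is a linear equation in the a_j's. Collect the n equations into a matrix system V a = ℓ, where row i of V is v_i (expressed in the standard basis). Since V is invertible (lower-triangular with 1s on the diagonal, up to permutation), solve by back-substitution:
  V =
[[1, -1, 1],
 [1, 0, 0],
 [1, 1, 0]]
  V a = (-3, -4, -2)
Solving gives a = (-4, 2, 3).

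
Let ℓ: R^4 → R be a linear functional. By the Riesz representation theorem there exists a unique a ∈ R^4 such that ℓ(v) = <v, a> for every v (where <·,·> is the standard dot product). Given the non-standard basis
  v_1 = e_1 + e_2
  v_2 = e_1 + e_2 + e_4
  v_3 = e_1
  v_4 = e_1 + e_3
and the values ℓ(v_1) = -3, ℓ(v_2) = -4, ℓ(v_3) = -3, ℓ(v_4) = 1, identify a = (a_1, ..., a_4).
a = (-3, 0, 4, -1)

Write a = (a_1, ..., a_4) in the standard basis. For each basis vector v_i, ℓ(v_i) = <v_i, a> is a linear equation in the a_j's. Collect the n equations into a matrix system V a = ℓ, where row i of V is v_i (expressed in the standard basis). Since V is invertible (lower-triangular with 1s on the diagonal, up to permutation), solve by back-substitution:
  V =
[[1, 1, 0, 0],
 [1, 1, 0, 1],
 [1, 0, 0, 0],
 [1, 0, 1, 0]]
  V a = (-3, -4, -3, 1)
Solving gives a = (-3, 0, 4, -1).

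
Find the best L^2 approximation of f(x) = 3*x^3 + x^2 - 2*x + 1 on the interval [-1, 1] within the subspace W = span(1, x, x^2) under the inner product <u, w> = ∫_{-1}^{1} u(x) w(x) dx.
g(x) = x^2 - x/5 + 1

The best approximation g ∈ W is the orthogonal projection of f onto W. Writing g = a_0 + a_1 x + a_2 x^2, the coefficients solve the normal equations G · a = b where
  G_{ij} = <φ_i, φ_j> and b_i = <f, φ_i>, with φ_0 = 1, φ_1 = x, φ_2 = x^2.
G =
  [2, 0, 2/3]
  [0, 2/3, 0]
  [2/3, 0, 2/5],
b = (8/3, -2/15, 16/15).
Solving gives a_0 = 1, a_1 = -1/5, a_2 = 1, so
  g(x) = x^2 - x/5 + 1.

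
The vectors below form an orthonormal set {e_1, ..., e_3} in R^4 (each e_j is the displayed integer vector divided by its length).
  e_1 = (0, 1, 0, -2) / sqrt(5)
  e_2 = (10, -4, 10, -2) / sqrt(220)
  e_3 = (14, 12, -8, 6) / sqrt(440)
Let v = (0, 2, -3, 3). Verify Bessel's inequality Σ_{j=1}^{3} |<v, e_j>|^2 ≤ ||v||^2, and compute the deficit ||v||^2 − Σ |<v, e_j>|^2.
Σ |<v, e_j>|^2 = 219/10; ||v||^2 = 22; deficit = 1/10

Write each e_j = u_j / sqrt(<u_j, u_j>) where u_j is the displayed integer vector. Then <v, e_j> = <v, u_j> / sqrt(<u_j, u_j>), so |<v, e_j>|^2 = <v, u_j>^2 / <u_j, u_j>.
Coefficients: <v, e_1> = -4/sqrt(5), <v, e_2> = -44/sqrt(220), <v, e_3> = 66/sqrt(440).
Square and sum: Σ |<v, e_j>|^2 = 219/10.
Compute ||v||^2 = v·v = 22.
Deficit = 22 − 219/10 = 1/10 ≥ 0, confirming Bessel's inequality. (The deficit equals ||v − Σ <v,e_j> e_j||^2, the squared distance from v to span{e_j}.)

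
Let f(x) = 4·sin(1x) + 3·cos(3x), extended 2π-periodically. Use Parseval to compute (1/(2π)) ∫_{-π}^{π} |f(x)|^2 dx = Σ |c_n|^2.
Σ |c_n|^2 = 25/2

Expand |f|^2 and use orthogonality of {sin(nx), cos(mx)} on [-π, π]:
  ∫_{-π}^{π} sin(nx)^2 dx = π, ∫ cos(mx)^2 dx = π, and cross terms integrate to 0.
So ∫_{-π}^{π} f(x)^2 dx = 4^2 · π + 3^2 · π = (16 + 9)π.
Divide by 2π: (16 + 9)/2 = 25/2.
By Parseval, this equals Σ |c_n|^2.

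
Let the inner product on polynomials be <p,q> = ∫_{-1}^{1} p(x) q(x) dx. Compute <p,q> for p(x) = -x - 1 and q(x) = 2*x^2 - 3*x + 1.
<p,q> = -4/3

Expand the product: p(x)·q(x) = -2*x^3 + x^2 + 2*x - 1.
∫_{-1}^{1} of each monomial x^k gives [2/(k+1) if k even, 0 if k odd]. Integrating term-by-term (or equivalently evaluating the antiderivative F(x) = -x^4/2 + x^3/3 + x^2 - x at the endpoints):
  F(1) − F(−1) = -1/6 − (7/6) = -4/3.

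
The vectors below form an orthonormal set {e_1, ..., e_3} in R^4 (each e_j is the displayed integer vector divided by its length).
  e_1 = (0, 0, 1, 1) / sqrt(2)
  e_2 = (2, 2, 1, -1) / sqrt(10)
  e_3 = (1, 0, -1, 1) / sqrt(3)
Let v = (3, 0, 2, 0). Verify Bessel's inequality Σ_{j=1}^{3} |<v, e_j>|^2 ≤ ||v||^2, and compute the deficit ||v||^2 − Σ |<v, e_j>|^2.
Σ |<v, e_j>|^2 = 131/15; ||v||^2 = 13; deficit = 64/15

Write each e_j = u_j / sqrt(<u_j, u_j>) where u_j is the displayed integer vector. Then <v, e_j> = <v, u_j> / sqrt(<u_j, u_j>), so |<v, e_j>|^2 = <v, u_j>^2 / <u_j, u_j>.
Coefficients: <v, e_1> = 2/sqrt(2), <v, e_2> = 8/sqrt(10), <v, e_3> = 1/sqrt(3).
Square and sum: Σ |<v, e_j>|^2 = 131/15.
Compute ||v||^2 = v·v = 13.
Deficit = 13 − 131/15 = 64/15 ≥ 0, confirming Bessel's inequality. (The deficit equals ||v − Σ <v,e_j> e_j||^2, the squared distance from v to span{e_j}.)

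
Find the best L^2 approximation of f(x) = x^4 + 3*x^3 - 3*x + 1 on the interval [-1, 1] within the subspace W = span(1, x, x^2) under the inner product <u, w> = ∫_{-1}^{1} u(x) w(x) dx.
g(x) = 6*x^2/7 - 6*x/5 + 32/35

The best approximation g ∈ W is the orthogonal projection of f onto W. Writing g = a_0 + a_1 x + a_2 x^2, the coefficients solve the normal equations G · a = b where
  G_{ij} = <φ_i, φ_j> and b_i = <f, φ_i>, with φ_0 = 1, φ_1 = x, φ_2 = x^2.
G =
  [2, 0, 2/3]
  [0, 2/3, 0]
  [2/3, 0, 2/5],
b = (12/5, -4/5, 20/21).
Solving gives a_0 = 32/35, a_1 = -6/5, a_2 = 6/7, so
  g(x) = 6*x^2/7 - 6*x/5 + 32/35.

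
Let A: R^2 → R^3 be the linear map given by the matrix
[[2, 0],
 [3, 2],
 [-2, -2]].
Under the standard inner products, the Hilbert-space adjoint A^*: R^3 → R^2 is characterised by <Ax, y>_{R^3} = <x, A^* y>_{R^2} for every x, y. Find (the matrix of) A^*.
A^* = A^T =
[[2, 3, -2],
 [0, 2, -2]]

For real matrices with standard dot products, the defining identity <Ax, y> = <x, A^* y> gives (Ax)^T y = x^T (A^*) y, i.e. x^T A^T y = x^T (A^*) y. Since this holds for all x, y, we must have A^* = A^T. Therefore
A^* =
[[2, 3, -2],
 [0, 2, -2]].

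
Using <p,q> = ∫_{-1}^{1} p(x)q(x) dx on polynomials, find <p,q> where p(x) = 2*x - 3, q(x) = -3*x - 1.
<p,q> = 2

Expand the product: p(x)·q(x) = -6*x^2 + 7*x + 3.
∫_{-1}^{1} of each monomial x^k gives [2/(k+1) if k even, 0 if k odd]. Integrating term-by-term (or equivalently evaluating the antiderivative F(x) = -2*x^3 + 7*x^2/2 + 3*x at the endpoints):
  F(1) − F(−1) = 9/2 − (5/2) = 2.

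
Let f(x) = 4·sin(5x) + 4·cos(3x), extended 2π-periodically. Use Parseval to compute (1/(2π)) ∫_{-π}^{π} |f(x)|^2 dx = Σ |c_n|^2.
Σ |c_n|^2 = 16

Expand |f|^2 and use orthogonality of {sin(nx), cos(mx)} on [-π, π]:
  ∫_{-π}^{π} sin(nx)^2 dx = π, ∫ cos(mx)^2 dx = π, and cross terms integrate to 0.
So ∫_{-π}^{π} f(x)^2 dx = 4^2 · π + 4^2 · π = (16 + 16)π.
Divide by 2π: (16 + 16)/2 = 16.
By Parseval, this equals Σ |c_n|^2.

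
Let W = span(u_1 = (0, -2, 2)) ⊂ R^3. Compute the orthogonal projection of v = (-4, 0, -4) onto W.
proj_W(v) = (0, 2, -2)

Set up U = [u_1 | ... | u_1] ∈ R^(3×1). The projector onto W = col(U) is P = U (U^T U)^(-1) U^T.
Compute U^T U =
  [8],
and U^T v = (-8).
Solve U^T U · c = U^T v for the coefficients: c = (-1). The projection is proj_W(v) = U c.
Check: (v - proj_W(v)) · u_1 = 0  (should be 0).
Result: proj_W(v) = (0, 2, -2).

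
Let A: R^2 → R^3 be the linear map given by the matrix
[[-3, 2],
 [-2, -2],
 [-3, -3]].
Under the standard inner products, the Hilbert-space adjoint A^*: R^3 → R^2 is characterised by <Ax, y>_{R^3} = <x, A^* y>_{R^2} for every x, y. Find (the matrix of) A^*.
A^* = A^T =
[[-3, -2, -3],
 [2, -2, -3]]

For real matrices with standard dot products, the defining identity <Ax, y> = <x, A^* y> gives (Ax)^T y = x^T (A^*) y, i.e. x^T A^T y = x^T (A^*) y. Since this holds for all x, y, we must have A^* = A^T. Therefore
A^* =
[[-3, -2, -3],
 [2, -2, -3]].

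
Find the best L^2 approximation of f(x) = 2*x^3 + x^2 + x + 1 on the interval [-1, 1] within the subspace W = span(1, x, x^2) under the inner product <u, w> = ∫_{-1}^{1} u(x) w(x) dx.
g(x) = x^2 + 11*x/5 + 1

The best approximation g ∈ W is the orthogonal projection of f onto W. Writing g = a_0 + a_1 x + a_2 x^2, the coefficients solve the normal equations G · a = b where
  G_{ij} = <φ_i, φ_j> and b_i = <f, φ_i>, with φ_0 = 1, φ_1 = x, φ_2 = x^2.
G =
  [2, 0, 2/3]
  [0, 2/3, 0]
  [2/3, 0, 2/5],
b = (8/3, 22/15, 16/15).
Solving gives a_0 = 1, a_1 = 11/5, a_2 = 1, so
  g(x) = x^2 + 11*x/5 + 1.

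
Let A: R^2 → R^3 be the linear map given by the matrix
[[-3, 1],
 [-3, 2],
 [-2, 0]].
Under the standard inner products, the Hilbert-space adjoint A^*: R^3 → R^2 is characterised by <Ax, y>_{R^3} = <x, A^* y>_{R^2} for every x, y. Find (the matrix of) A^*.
A^* = A^T =
[[-3, -3, -2],
 [1, 2, 0]]

For real matrices with standard dot products, the defining identity <Ax, y> = <x, A^* y> gives (Ax)^T y = x^T (A^*) y, i.e. x^T A^T y = x^T (A^*) y. Since this holds for all x, y, we must have A^* = A^T. Therefore
A^* =
[[-3, -3, -2],
 [1, 2, 0]].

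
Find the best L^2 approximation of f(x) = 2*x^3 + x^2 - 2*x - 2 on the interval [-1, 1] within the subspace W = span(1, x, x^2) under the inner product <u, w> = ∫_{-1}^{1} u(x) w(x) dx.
g(x) = x^2 - 4*x/5 - 2

The best approximation g ∈ W is the orthogonal projection of f onto W. Writing g = a_0 + a_1 x + a_2 x^2, the coefficients solve the normal equations G · a = b where
  G_{ij} = <φ_i, φ_j> and b_i = <f, φ_i>, with φ_0 = 1, φ_1 = x, φ_2 = x^2.
G =
  [2, 0, 2/3]
  [0, 2/3, 0]
  [2/3, 0, 2/5],
b = (-10/3, -8/15, -14/15).
Solving gives a_0 = -2, a_1 = -4/5, a_2 = 1, so
  g(x) = x^2 - 4*x/5 - 2.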